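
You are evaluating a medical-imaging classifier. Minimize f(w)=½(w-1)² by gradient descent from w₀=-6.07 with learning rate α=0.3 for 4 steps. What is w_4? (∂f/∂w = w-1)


step 1: grad = -6.07-1 = -7.07; w = -6.07 - 0.3·(-7.07) = -3.949
step 2: grad = -3.949-1 = -4.949; w = -3.949 - 0.3·(-4.949) = -2.4643
step 3: grad = -2.4643-1 = -3.4643; w = -2.4643 - 0.3·(-3.4643) = -1.42501
step 4: grad = -1.42501-1 = -2.42501; w = -1.42501 - 0.3·(-2.42501) = -0.697507

-0.697507


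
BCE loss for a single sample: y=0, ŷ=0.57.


BCE = -[y·ln(p) + (1-y)·ln(1-p)]
= -0 - 1·ln(1-0.57)
= -ln(0.43) = 0.844

0.844


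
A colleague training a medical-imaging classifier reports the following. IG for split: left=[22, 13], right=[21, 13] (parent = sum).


Parent = [43, 26], H_parent = 0.9558
H_left = 0.9518 (n=35), H_right = 0.9597 (n=34)
H_children = (35/69)·0.9518 + (34/69)·0.9597 = 0.9557
IG = 0.9558 - 0.9557 = 0.0001

0.0001


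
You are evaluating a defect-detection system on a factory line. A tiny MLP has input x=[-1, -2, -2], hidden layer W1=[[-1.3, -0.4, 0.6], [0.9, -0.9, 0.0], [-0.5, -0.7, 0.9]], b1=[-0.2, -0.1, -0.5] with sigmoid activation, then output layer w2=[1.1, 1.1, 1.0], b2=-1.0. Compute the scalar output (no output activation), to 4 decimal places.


z1[0] = (-1.3)·(-1) + (-0.4)·(-2) + (0.6)·(-2) - 0.2 = 0.7
z1[1] = (0.9)·(-1) + (-0.9)·(-2) + (0.0)·(-2) - 0.1 = 0.8
z1[2] = (-0.5)·(-1) + (-0.7)·(-2) + (0.9)·(-2) - 0.5 = -0.4
h = sigmoid(z1) = [0.6682, 0.69, 0.4013]
output = (1.1)·(0.6682) + (1.1)·(0.69) + (1.0)·(0.4013) - 1.0 = 0.8953

0.8953


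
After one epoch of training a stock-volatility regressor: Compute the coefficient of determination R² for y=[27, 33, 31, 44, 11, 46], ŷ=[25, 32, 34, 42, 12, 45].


ȳ = 32
SS_res = Σ(y-ŷ)² = 20
SS_tot = Σ(y-ȳ)² = 808
R² = 1 - SS_res/SS_tot = 1 - 0.0248 = 0.9752

0.9752


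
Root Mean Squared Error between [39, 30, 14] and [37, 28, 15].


MSE = 9/3 = 3
RMSE = √(9/3) = 1.7321

1.7321


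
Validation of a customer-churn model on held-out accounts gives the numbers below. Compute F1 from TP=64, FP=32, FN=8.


Precision = 64/96 = 0.6667
Recall = 64/72 = 0.8889
F1 = 2·P·R/(P+R) = 2·TP/(2·TP+FP+FN) = 128/(128+32+8) = 128/168 = 0.7619

0.7619


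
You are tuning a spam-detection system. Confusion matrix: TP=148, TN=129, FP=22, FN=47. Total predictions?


Total = TP + TN + FP + FN
= 148 + 129 + 22 + 47
= 346
(Predicted positive: 170, predicted negative: 176)

346


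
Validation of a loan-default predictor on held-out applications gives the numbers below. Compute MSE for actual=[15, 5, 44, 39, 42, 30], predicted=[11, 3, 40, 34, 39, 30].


Squared errors: (15-11)²=16, (5-3)²=4, (44-40)²=16, (39-34)²=25, (42-39)²=9, (30-30)²=0
Sum = 70
MSE = 70/6 = 35/3

35/3


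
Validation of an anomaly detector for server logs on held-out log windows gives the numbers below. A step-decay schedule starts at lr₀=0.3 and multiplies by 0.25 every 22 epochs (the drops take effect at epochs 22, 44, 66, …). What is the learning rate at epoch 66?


n_drops = ⌊66/22⌋ = 3
lr = 0.3·0.25^3 = 0.3·0.015625 = 0.0046875

0.0046875


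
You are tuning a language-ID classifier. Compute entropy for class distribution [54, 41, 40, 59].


Probabilities: [54/194, 41/194, 40/194, 59/194] ≈ [0.2784, 0.2113, 0.2062, 0.3041]
H = -((54/194)·log₂(54/194) + (41/194)·log₂(41/194) + (40/194)·log₂(40/194) + (59/194)·log₂(59/194))
  = 1.9794 bits

1.9794 bits


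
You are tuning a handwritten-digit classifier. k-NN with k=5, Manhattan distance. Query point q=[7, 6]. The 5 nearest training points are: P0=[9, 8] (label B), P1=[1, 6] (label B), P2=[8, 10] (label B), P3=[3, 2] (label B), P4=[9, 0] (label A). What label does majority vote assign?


d(q,P0) = 4  (label B)
d(q,P1) = 6  (label B)
d(q,P2) = 5  (label B)
d(q,P3) = 8  (label B)
d(q,P4) = 8  (label A)
Votes: A=1, B=4
Majority → B

B


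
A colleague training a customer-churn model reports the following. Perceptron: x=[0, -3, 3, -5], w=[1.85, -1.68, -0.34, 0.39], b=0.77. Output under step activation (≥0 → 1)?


z = (0)·(1.85) + (-3)·(-1.68) + (3)·(-0.34) + (-5)·(0.39) + 0.77
  = 2.84
step(z) = 1 (z≥0)

1


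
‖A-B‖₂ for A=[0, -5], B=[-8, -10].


d = √((0+ 8)² + (-5+ 10)²)
  = √(64 + 25)
  = √89 = 9.434

9.434


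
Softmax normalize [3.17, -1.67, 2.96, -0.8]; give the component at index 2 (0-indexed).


Exponentials: e^3.17=23.8075, e^-1.67=0.1882, e^2.96=19.298, e^-0.8=0.4493
Sum = 43.743
Softmax = [0.5443, 0.0043, 0.4412, 0.0103]
p[2] = 19.298/43.743 = 0.4412

0.4412


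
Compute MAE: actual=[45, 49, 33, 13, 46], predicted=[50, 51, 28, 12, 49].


Absolute errors: |45-50|=5, |49-51|=2, |33-28|=5, |13-12|=1, |46-49|=3
Sum = 16
MAE = 16/5 = 16/5

16/5


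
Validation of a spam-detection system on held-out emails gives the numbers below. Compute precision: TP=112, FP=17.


Precision = TP/(TP+FP)
= 112/(112+17)
= 112/129 = 86.82%

86.82%


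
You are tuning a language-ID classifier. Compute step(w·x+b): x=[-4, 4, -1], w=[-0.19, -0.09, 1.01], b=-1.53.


z = (-4)·(-0.19) + (4)·(-0.09) + (-1)·(1.01) - 1.53
  = -2.14
step(z) = 0 (z<0)

0


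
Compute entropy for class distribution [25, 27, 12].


Probabilities: [25/64, 27/64, 12/64] ≈ [0.3906, 0.4219, 0.1875]
H = -((25/64)·log₂(25/64) + (27/64)·log₂(27/64) + (12/64)·log₂(12/64))
  = 1.5078 bits

1.5078 bits


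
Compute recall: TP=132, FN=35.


Recall = TP/(TP+FN)
= 132/(132+35)
= 132/167 = 79.04%

79.04%


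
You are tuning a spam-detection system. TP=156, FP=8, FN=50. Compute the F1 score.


Precision = 156/164 = 0.9512
Recall = 156/206 = 0.7573
F1 = 2·P·R/(P+R) = 2·TP/(2·TP+FP+FN) = 312/(312+8+50) = 312/370 = 0.8432

0.8432


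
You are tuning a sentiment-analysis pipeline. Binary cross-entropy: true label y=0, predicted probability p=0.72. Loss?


BCE = -[y·ln(p) + (1-y)·ln(1-p)]
= -0 - 1·ln(1-0.72)
= -ln(0.28) = 1.273

1.273


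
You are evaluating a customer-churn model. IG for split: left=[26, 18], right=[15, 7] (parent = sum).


Parent = [41, 25], H_parent = 0.9572
H_left = 0.976 (n=44), H_right = 0.9024 (n=22)
H_children = (44/66)·0.976 + (22/66)·0.9024 = 0.9515
IG = 0.9572 - 0.9515 = 0.0057

0.0057


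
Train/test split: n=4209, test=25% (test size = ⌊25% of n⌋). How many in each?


Test = ⌊4209·25/100⌋ = 1052
Train = 4209 - 1052 = 3157

Train: 3157, Test: 1052


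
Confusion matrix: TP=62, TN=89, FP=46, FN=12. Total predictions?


Total = TP + TN + FP + FN
= 62 + 89 + 46 + 12
= 209
(Predicted positive: 108, predicted negative: 101)

209


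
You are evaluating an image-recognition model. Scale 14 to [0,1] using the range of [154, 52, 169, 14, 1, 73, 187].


min=1, max=187
(14-1)/(187-1) = 13/186 = 0.0699

0.0699


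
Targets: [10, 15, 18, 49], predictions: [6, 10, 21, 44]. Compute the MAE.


Absolute errors: |10-6|=4, |15-10|=5, |18-21|=3, |49-44|=5
Sum = 17
MAE = 17/4 = 17/4

17/4


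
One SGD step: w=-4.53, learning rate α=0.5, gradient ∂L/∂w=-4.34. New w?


w_new = w - α·∇
= -4.53 - 0.5·-4.34
= -4.53 + 2.17
= -2.36

-2.36


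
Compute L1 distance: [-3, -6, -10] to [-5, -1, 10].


d = |-3+ 5| + |-6+ 1| + |-10-10|
  = 2 + 5 + 20
  = 27

27


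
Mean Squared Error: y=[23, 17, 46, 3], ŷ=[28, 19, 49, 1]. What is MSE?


Squared errors: (23-28)²=25, (17-19)²=4, (46-49)²=9, (3-1)²=4
Sum = 42
MSE = 42/4 = 21/2

21/2


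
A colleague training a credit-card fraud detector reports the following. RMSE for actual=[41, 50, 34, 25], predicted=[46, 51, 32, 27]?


MSE = 34/4 = 8.5
RMSE = √(34/4) = 2.9155

2.9155


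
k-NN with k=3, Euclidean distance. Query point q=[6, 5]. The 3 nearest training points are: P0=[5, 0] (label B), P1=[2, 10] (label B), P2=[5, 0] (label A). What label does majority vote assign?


d(q,P0) = 5.099  (label B)
d(q,P1) = 6.4031  (label B)
d(q,P2) = 5.099  (label A)
Votes: A=1, B=2
Majority → B

B


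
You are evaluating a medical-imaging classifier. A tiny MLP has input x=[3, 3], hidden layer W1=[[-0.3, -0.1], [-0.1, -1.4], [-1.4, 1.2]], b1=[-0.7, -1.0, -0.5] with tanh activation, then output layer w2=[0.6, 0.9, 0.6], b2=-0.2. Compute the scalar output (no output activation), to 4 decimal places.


z1[0] = (-0.3)·(3) + (-0.1)·(3) - 0.7 = -1.9
z1[1] = (-0.1)·(3) + (-1.4)·(3) - 1.0 = -5.5
z1[2] = (-1.4)·(3) + (1.2)·(3) - 0.5 = -1.1
h = tanh(z1) = [-0.9562, -1.0, -0.8005]
output = (0.6)·(-0.9562) + (0.9)·(-1.0) + (0.6)·(-0.8005) - 0.2 = -2.154

-2.154


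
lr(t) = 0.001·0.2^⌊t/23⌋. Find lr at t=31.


n_drops = ⌊31/23⌋ = 1
lr = 0.001·0.2^1 = 0.001·0.2 = 0.0002

0.0002


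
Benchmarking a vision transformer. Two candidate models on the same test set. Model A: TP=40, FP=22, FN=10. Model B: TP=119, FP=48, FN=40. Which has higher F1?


Model A: P=40/62=0.6452, R=40/50=0.8, F1=2PR/(P+R)=2TP/(2TP+FP+FN)=80/112=0.7143
Model B: P=119/167=0.7126, R=119/159=0.7484, F1=2PR/(P+R)=2TP/(2TP+FP+FN)=238/326=0.7301
0.7143 < 0.7301 → Model B

Model B


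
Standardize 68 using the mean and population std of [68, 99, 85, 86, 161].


μ = 99.8, σ = 32.1459
z = (68 - 99.8)/32.1459 = -0.9892

-0.9892


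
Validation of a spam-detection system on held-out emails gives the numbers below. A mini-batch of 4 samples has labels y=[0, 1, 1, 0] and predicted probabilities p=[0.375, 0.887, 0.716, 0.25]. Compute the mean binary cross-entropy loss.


L[0] = -ln(1-0.375) = -ln(0.625) = 0.47
L[1] = -ln(0.887) = 0.1199
L[2] = -ln(0.716) = 0.3341
L[3] = -ln(1-0.25) = -ln(0.75) = 0.2877
mean = (0.47 + 0.1199 + 0.3341 + 0.2877)/4 = 0.3029

0.3029


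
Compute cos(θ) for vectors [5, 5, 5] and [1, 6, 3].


A·B = 5·1 + 5·6 + 5·3 = 50
‖A‖ = √75 = 8.6603, ‖B‖ = √46 = 6.7823
cos = 50/(√75·√46) = 50/√3450 = 0.8513

0.8513


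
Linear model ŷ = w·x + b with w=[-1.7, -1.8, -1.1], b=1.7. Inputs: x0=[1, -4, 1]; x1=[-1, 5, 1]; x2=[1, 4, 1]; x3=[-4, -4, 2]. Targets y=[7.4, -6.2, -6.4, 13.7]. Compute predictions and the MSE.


ŷ0 = (-1.7)·(1) + (-1.8)·(-4) + (-1.1)·(1) + 1.7 = 6.1
ŷ1 = (-1.7)·(-1) + (-1.8)·(5) + (-1.1)·(1) + 1.7 = -6.7
ŷ2 = (-1.7)·(1) + (-1.8)·(4) + (-1.1)·(1) + 1.7 = -8.3
ŷ3 = (-1.7)·(-4) + (-1.8)·(-4) + (-1.1)·(2) + 1.7 = 13.5
errors² = [1.69, 0.25, 3.61, 0.04]
MSE = 5.5900/4 = 1.3975

1.3975


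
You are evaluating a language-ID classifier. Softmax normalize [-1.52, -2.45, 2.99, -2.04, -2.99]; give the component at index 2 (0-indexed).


Exponentials: e^-1.52=0.2187, e^-2.45=0.0863, e^2.99=19.8857, e^-2.04=0.13, e^-2.99=0.0503
Sum = 20.371
Softmax = [0.0107, 0.0042, 0.9762, 0.0064, 0.0025]
p[2] = 19.8857/20.371 = 0.9762

0.9762


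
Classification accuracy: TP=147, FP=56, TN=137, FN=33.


Accuracy = (TP+TN)/(TP+TN+FP+FN)
= (147+137)/(373)
= 284/373 = 76.14%

76.14%


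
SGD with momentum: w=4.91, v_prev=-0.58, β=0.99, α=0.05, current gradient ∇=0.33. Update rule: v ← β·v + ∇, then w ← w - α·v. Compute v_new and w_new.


v_new = 0.99·-0.58 + 0.33 = -0.5742 + 0.33 = -0.2442
w_new = 4.91 - 0.05·-0.2442 = 4.91 + 0.01221 = 4.92221

v_new=-0.2442, w_new=4.92221


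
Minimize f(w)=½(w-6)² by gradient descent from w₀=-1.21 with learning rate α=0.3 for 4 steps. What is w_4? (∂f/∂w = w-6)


step 1: grad = -1.21-6 = -7.21; w = -1.21 - 0.3·(-7.21) = 0.953
step 2: grad = 0.953-6 = -5.047; w = 0.953 - 0.3·(-5.047) = 2.4671
step 3: grad = 2.4671-6 = -3.5329; w = 2.4671 - 0.3·(-3.5329) = 3.52697
step 4: grad = 3.52697-6 = -2.47303; w = 3.52697 - 0.3·(-2.47303) = 4.268879

4.268879


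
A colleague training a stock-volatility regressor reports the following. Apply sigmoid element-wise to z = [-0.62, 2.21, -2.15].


σ(-0.62) = 1/(1+e^0.62) = 0.3498
σ(2.21) = 1/(1+e^-2.21) = 0.9011
σ(-2.15) = 1/(1+e^2.15) = 0.1043
result = [0.3498, 0.9011, 0.1043]

[0.3498, 0.9011, 0.1043]


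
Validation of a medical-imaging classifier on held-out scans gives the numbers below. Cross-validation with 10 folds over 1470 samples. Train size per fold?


Fold size = 1470/10 = 147
Training per fold = 1470 - 147 = 1323

1323


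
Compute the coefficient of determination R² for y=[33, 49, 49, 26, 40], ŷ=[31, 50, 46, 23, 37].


ȳ = 39.4
SS_res = Σ(y-ŷ)² = 32
SS_tot = Σ(y-ȳ)² = 405.2
R² = 1 - SS_res/SS_tot = 1 - 0.079 = 0.921

0.921


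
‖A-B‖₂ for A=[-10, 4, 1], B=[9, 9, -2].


d = √((-10-9)² + (4-9)² + (1+ 2)²)
  = √(361 + 25 + 9)
  = √395 = 19.8746

19.8746


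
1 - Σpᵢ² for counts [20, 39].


Probabilities: [20/59, 39/59] ≈ [0.339, 0.661]
Σpᵢ² = (400 + 1521)/59² = 1921/3481
Gini = 1 - Σpᵢ² = 1 - 1921/3481 = 0.4481

0.4481


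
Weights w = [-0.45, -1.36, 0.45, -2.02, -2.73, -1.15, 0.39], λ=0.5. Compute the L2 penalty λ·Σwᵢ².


‖w‖₂² = (-0.45)² + (-1.36)² + (0.45)² + (-2.02)² + (-2.73)² + (-1.15)² + (0.39)²
     = 0.2025 + 1.8496 + 0.2025 + 4.0804 + 7.4529 + 1.3225 + 0.1521
     = 15.2625
λ·‖w‖₂² = 0.5·15.2625 = 7.63125

7.63125


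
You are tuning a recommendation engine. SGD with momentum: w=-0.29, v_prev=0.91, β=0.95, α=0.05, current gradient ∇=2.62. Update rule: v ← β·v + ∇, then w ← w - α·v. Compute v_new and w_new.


v_new = 0.95·0.91 + 2.62 = 0.8645 + 2.62 = 3.4845
w_new = -0.29 - 0.05·3.4845 = -0.29 - 0.174225 = -0.464225

v_new=3.4845, w_new=-0.464225


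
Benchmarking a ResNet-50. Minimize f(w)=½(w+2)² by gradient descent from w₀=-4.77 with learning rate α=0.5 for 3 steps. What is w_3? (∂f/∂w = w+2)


step 1: grad = -4.77+2 = -2.77; w = -4.77 - 0.5·(-2.77) = -3.385
step 2: grad = -3.385+2 = -1.385; w = -3.385 - 0.5·(-1.385) = -2.6925
step 3: grad = -2.6925+2 = -0.6925; w = -2.6925 - 0.5·(-0.6925) = -2.34625

-2.34625


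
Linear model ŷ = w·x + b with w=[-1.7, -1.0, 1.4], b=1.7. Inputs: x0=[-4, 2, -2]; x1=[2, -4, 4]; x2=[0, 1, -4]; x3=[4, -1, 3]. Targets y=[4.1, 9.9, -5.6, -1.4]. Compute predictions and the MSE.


ŷ0 = (-1.7)·(-4) + (-1.0)·(2) + (1.4)·(-2) + 1.7 = 3.7
ŷ1 = (-1.7)·(2) + (-1.0)·(-4) + (1.4)·(4) + 1.7 = 7.9
ŷ2 = (-1.7)·(0) + (-1.0)·(1) + (1.4)·(-4) + 1.7 = -4.9
ŷ3 = (-1.7)·(4) + (-1.0)·(-1) + (1.4)·(3) + 1.7 = 0.1
errors² = [0.16, 4.0, 0.49, 2.25]
MSE = 6.9000/4 = 1.725

1.725


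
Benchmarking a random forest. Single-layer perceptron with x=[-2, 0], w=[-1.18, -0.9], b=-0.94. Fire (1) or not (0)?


z = (-2)·(-1.18) + (0)·(-0.9) - 0.94
  = 1.42
step(z) = 1 (z≥0)

1


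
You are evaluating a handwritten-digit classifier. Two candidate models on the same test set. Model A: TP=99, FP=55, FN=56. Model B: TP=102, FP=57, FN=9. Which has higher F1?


Model A: P=99/154=0.6429, R=99/155=0.6387, F1=2PR/(P+R)=2TP/(2TP+FP+FN)=198/309=0.6408
Model B: P=102/159=0.6415, R=102/111=0.9189, F1=2PR/(P+R)=2TP/(2TP+FP+FN)=204/270=0.7556
0.6408 < 0.7556 → Model B

Model B


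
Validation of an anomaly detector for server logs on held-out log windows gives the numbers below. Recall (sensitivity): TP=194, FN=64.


Recall = TP/(TP+FN)
= 194/(194+64)
= 194/258 = 75.19%

75.19%


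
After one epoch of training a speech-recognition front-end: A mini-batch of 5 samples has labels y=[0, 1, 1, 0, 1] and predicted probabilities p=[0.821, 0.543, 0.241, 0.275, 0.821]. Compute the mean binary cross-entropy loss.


L[0] = -ln(1-0.821) = -ln(0.179) = 1.7204
L[1] = -ln(0.543) = 0.6106
L[2] = -ln(0.241) = 1.423
L[3] = -ln(1-0.275) = -ln(0.725) = 0.3216
L[4] = -ln(0.821) = 0.1972
mean = (1.7204 + 0.6106 + 1.423 + 0.3216 + 0.1972)/5 = 0.8546

0.8546


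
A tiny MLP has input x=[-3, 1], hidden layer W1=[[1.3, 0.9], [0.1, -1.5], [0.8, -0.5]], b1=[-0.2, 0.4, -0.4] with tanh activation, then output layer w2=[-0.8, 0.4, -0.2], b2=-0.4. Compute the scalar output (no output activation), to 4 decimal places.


z1[0] = (1.3)·(-3) + (0.9)·(1) - 0.2 = -3.2
z1[1] = (0.1)·(-3) + (-1.5)·(1) + 0.4 = -1.4
z1[2] = (0.8)·(-3) + (-0.5)·(1) - 0.4 = -3.3
h = tanh(z1) = [-0.9967, -0.8854, -0.9973]
output = (-0.8)·(-0.9967) + (0.4)·(-0.8854) + (-0.2)·(-0.9973) - 0.4 = 0.2427

0.2427


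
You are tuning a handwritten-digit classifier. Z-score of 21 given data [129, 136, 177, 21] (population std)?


μ = 115.75, σ = 57.6948
z = (21 - 115.75)/57.6948 = -1.6423

-1.6423


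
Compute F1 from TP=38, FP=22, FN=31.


Precision = 38/60 = 0.6333
Recall = 38/69 = 0.5507
F1 = 2·P·R/(P+R) = 2·TP/(2·TP+FP+FN) = 76/(76+22+31) = 76/129 = 0.5891

0.5891


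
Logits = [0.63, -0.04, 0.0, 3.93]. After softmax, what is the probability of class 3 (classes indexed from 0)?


Exponentials: e^0.63=1.8776, e^-0.04=0.9608, e^0.0=1, e^3.93=50.907
Sum = 54.7454
Softmax = [0.0343, 0.0176, 0.0183, 0.9299]
p[3] = 50.907/54.7454 = 0.9299

0.9299


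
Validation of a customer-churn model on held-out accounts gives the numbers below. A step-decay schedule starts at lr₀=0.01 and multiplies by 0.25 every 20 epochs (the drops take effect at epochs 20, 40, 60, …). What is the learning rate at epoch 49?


n_drops = ⌊49/20⌋ = 2
lr = 0.01·0.25^2 = 0.01·0.0625 = 0.000625

0.000625


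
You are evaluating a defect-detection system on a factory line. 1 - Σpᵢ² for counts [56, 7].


Probabilities: [56/63, 7/63] ≈ [0.8889, 0.1111]
Σpᵢ² = (3136 + 49)/63² = 3185/3969
Gini = 1 - Σpᵢ² = 1 - 3185/3969 = 0.1975

0.1975


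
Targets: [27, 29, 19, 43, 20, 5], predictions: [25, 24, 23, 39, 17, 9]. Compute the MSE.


Squared errors: (27-25)²=4, (29-24)²=25, (19-23)²=16, (43-39)²=16, (20-17)²=9, (5-9)²=16
Sum = 86
MSE = 86/6 = 43/3

43/3


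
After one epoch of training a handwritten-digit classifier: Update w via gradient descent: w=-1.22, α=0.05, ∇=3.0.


w_new = w - α·∇
= -1.22 - 0.05·3.0
= -1.22 - 0.15
= -1.37

-1.37


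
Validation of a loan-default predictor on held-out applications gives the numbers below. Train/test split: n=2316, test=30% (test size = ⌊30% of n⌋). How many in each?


Test = ⌊2316·30/100⌋ = 694
Train = 2316 - 694 = 1622

Train: 1622, Test: 694


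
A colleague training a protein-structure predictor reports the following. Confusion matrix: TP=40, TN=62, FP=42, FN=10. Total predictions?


Total = TP + TN + FP + FN
= 40 + 62 + 42 + 10
= 154
(Predicted positive: 82, predicted negative: 72)

154


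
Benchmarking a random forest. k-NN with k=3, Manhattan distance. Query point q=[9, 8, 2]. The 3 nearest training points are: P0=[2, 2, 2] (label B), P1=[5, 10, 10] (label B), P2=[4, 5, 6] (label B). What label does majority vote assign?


d(q,P0) = 13  (label B)
d(q,P1) = 14  (label B)
d(q,P2) = 12  (label B)
Votes: A=0, B=3
Majority → B

B


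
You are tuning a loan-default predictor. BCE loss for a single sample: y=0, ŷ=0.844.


BCE = -[y·ln(p) + (1-y)·ln(1-p)]
= -0 - 1·ln(1-0.844)
= -ln(0.156) = 1.8579

1.8579


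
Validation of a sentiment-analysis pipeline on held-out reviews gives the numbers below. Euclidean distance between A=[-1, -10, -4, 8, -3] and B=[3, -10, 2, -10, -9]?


d = √((-1-3)² + (-10+ 10)² + (-4-2)² + (8+ 10)² + (-3+ 9)²)
  = √(16 + 0 + 36 + 324 + 36)
  = √412 = 20.2978

20.2978


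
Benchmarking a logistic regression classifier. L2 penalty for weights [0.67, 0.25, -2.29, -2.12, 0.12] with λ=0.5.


‖w‖₂² = (0.67)² + (0.25)² + (-2.29)² + (-2.12)² + (0.12)²
     = 0.4489 + 0.0625 + 5.2441 + 4.4944 + 0.0144
     = 10.2643
λ·‖w‖₂² = 0.5·10.2643 = 5.13215

5.13215


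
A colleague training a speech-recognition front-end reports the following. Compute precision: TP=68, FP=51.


Precision = TP/(TP+FP)
= 68/(68+51)
= 68/119 = 57.14%

57.14%


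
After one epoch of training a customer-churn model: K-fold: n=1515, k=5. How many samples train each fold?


Fold size = 1515/5 = 303
Training per fold = 1515 - 303 = 1212

1212


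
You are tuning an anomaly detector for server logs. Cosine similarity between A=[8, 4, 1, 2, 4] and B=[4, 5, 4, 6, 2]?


A·B = 8·4 + 4·5 + 1·4 + 2·6 + 4·2 = 76
‖A‖ = √101 = 10.0499, ‖B‖ = √97 = 9.8489
cos = 76/(√101·√97) = 76/√9797 = 0.7678

0.7678


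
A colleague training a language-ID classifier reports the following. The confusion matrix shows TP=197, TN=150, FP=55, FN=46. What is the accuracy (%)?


Accuracy = (TP+TN)/(TP+TN+FP+FN)
= (197+150)/(448)
= 347/448 = 77.46%

77.46%


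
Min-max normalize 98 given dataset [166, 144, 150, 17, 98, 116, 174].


min=17, max=174
(98-17)/(174-17) = 81/157 = 0.5159

0.5159


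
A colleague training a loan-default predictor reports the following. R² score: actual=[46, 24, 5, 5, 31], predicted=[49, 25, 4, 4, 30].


ȳ = 22.2
SS_res = Σ(y-ŷ)² = 13
SS_tot = Σ(y-ȳ)² = 1238.8
R² = 1 - SS_res/SS_tot = 1 - 0.0105 = 0.9895

0.9895


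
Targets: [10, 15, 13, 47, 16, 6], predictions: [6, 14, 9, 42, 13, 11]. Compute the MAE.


Absolute errors: |10-6|=4, |15-14|=1, |13-9|=4, |47-42|=5, |16-13|=3, |6-11|=5
Sum = 22
MAE = 22/6 = 11/3

11/3


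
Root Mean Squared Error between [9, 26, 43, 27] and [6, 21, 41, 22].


MSE = 63/4 = 15.75
RMSE = √(63/4) = 3.9686

3.9686


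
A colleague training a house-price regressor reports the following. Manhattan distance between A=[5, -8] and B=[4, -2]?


d = |5-4| + |-8+ 2|
  = 1 + 6
  = 7

7


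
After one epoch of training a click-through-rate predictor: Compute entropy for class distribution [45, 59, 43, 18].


Probabilities: [45/165, 59/165, 43/165, 18/165] ≈ [0.2727, 0.3576, 0.2606, 0.1091]
H = -((45/165)·log₂(45/165) + (59/165)·log₂(59/165) + (43/165)·log₂(43/165) + (18/165)·log₂(18/165))
  = 1.896 bits

1.896 bits


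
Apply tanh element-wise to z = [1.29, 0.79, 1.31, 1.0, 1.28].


tanh(1.29) = 0.8591
tanh(0.79) = 0.6584
tanh(1.31) = 0.8643
tanh(1.0) = 0.7616
tanh(1.28) = 0.8565
result = [0.8591, 0.6584, 0.8643, 0.7616, 0.8565]

[0.8591, 0.6584, 0.8643, 0.7616, 0.8565]


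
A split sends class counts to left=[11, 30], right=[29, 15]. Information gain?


Parent = [40, 45], H_parent = 0.9975
H_left = 0.839 (n=41), H_right = 0.9257 (n=44)
H_children = (41/85)·0.839 + (44/85)·0.9257 = 0.8839
IG = 0.9975 - 0.8839 = 0.1136

0.1136


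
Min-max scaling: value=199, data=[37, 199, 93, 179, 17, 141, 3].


min=3, max=199
(199-3)/(199-3) = 196/196 = 1.0

1.0


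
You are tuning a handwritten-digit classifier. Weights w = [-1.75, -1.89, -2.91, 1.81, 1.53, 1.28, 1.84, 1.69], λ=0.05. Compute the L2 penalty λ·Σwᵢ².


‖w‖₂² = (-1.75)² + (-1.89)² + (-2.91)² + (1.81)² + (1.53)² + (1.28)² + (1.84)² + (1.69)²
     = 3.0625 + 3.5721 + 8.4681 + 3.2761 + 2.3409 + 1.6384 + 3.3856 + 2.8561
     = 28.5998
λ·‖w‖₂² = 0.05·28.5998 = 1.42999

1.42999


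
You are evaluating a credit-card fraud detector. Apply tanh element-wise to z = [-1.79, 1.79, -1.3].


tanh(-1.79) = -0.9458
tanh(1.79) = 0.9458
tanh(-1.3) = -0.8617
result = [-0.9458, 0.9458, -0.8617]

[-0.9458, 0.9458, -0.8617]


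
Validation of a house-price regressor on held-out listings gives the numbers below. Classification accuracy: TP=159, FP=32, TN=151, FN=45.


Accuracy = (TP+TN)/(TP+TN+FP+FN)
= (159+151)/(387)
= 310/387 = 80.1%

80.1%


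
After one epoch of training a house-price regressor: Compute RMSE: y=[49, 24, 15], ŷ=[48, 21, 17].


MSE = 14/3 = 4.6667
RMSE = √(14/3) = 2.1602

2.1602


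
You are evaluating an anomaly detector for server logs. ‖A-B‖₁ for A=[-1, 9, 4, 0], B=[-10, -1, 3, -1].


d = |-1+ 10| + |9+ 1| + |4-3| + |0+ 1|
  = 9 + 10 + 1 + 1
  = 21

21


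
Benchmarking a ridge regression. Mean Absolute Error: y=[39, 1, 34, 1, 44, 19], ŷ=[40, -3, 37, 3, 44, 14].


Absolute errors: |39-40|=1, |1+ 3|=4, |34-37|=3, |1-3|=2, |44-44|=0, |19-14|=5
Sum = 15
MAE = 15/6 = 5/2

5/2


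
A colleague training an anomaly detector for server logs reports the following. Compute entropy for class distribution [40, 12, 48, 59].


Probabilities: [40/159, 12/159, 48/159, 59/159] ≈ [0.2516, 0.0755, 0.3019, 0.3711]
H = -((40/159)·log₂(40/159) + (12/159)·log₂(12/159) + (48/159)·log₂(48/159) + (59/159)·log₂(59/159))
  = 1.8346 bits

1.8346 bits


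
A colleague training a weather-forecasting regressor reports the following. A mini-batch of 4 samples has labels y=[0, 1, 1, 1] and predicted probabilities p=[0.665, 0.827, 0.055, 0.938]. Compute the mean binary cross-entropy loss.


L[0] = -ln(1-0.665) = -ln(0.335) = 1.0936
L[1] = -ln(0.827) = 0.19
L[2] = -ln(0.055) = 2.9004
L[3] = -ln(0.938) = 0.064
mean = (1.0936 + 0.19 + 2.9004 + 0.064)/4 = 1.062

1.062


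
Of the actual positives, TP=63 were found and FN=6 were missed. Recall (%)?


Recall = TP/(TP+FN)
= 63/(63+6)
= 63/69 = 91.3%

91.3%


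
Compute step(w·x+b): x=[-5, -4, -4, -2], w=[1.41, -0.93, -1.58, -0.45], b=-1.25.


z = (-5)·(1.41) + (-4)·(-0.93) + (-4)·(-1.58) + (-2)·(-0.45) - 1.25
  = 2.64
step(z) = 1 (z≥0)

1


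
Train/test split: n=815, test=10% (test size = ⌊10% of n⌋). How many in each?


Test = ⌊815·10/100⌋ = 81
Train = 815 - 81 = 734

Train: 734, Test: 81


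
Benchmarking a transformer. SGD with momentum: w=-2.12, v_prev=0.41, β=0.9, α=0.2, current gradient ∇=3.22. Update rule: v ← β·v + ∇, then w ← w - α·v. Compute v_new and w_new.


v_new = 0.9·0.41 + 3.22 = 0.369 + 3.22 = 3.589
w_new = -2.12 - 0.2·3.589 = -2.12 - 0.7178 = -2.8378

v_new=3.589, w_new=-2.8378


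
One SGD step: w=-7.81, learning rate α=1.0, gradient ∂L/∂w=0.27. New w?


w_new = w - α·∇
= -7.81 - 1.0·0.27
= -7.81 - 0.27
= -8.08

-8.08


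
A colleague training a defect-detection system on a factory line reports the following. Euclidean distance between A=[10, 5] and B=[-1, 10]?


d = √((10+ 1)² + (5-10)²)
  = √(121 + 25)
  = √146 = 12.083

12.083


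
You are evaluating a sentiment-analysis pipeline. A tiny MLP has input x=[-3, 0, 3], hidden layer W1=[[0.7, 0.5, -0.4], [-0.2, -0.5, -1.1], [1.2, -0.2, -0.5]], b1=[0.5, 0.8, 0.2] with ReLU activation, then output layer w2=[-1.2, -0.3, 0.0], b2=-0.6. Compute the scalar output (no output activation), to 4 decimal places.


z1[0] = (0.7)·(-3) + (0.5)·(0) + (-0.4)·(3) + 0.5 = -2.8
z1[1] = (-0.2)·(-3) + (-0.5)·(0) + (-1.1)·(3) + 0.8 = -1.9
z1[2] = (1.2)·(-3) + (-0.2)·(0) + (-0.5)·(3) + 0.2 = -4.9
h = ReLU(z1) = [0.0, 0.0, 0.0]
output = (-1.2)·(0.0) + (-0.3)·(0.0) + (0.0)·(0.0) - 0.6 = -0.6

-0.6


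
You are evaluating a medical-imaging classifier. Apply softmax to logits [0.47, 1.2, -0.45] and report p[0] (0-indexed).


Exponentials: e^0.47=1.6, e^1.2=3.3201, e^-0.45=0.6376
Sum = 5.5577
Softmax = [0.2879, 0.5974, 0.1147]
p[0] = 1.6/5.5577 = 0.2879

0.2879


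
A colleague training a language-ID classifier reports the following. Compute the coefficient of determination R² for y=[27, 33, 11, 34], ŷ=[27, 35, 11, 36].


ȳ = 26.25
SS_res = Σ(y-ŷ)² = 8
SS_tot = Σ(y-ȳ)² = 338.75
R² = 1 - SS_res/SS_tot = 1 - 0.0236 = 0.9764

0.9764


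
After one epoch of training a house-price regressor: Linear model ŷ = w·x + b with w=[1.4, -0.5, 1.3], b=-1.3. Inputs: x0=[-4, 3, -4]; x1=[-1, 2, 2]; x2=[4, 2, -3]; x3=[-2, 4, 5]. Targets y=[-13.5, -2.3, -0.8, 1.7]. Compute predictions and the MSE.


ŷ0 = (1.4)·(-4) + (-0.5)·(3) + (1.3)·(-4) - 1.3 = -13.6
ŷ1 = (1.4)·(-1) + (-0.5)·(2) + (1.3)·(2) - 1.3 = -1.1
ŷ2 = (1.4)·(4) + (-0.5)·(2) + (1.3)·(-3) - 1.3 = -0.6
ŷ3 = (1.4)·(-2) + (-0.5)·(4) + (1.3)·(5) - 1.3 = 0.4
errors² = [0.01, 1.44, 0.04, 1.69]
MSE = 3.1800/4 = 0.795

0.795


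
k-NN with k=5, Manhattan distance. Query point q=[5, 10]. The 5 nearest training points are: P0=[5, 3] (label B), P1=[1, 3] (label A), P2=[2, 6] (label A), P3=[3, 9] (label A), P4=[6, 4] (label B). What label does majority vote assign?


d(q,P0) = 7  (label B)
d(q,P1) = 11  (label A)
d(q,P2) = 7  (label A)
d(q,P3) = 3  (label A)
d(q,P4) = 7  (label B)
Votes: A=3, B=2
Majority → A

A


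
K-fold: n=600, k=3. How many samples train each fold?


Fold size = 600/3 = 200
Training per fold = 600 - 200 = 400

400


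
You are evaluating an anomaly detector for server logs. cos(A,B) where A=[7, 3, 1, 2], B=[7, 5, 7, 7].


A·B = 7·7 + 3·5 + 1·7 + 2·7 = 85
‖A‖ = √63 = 7.9373, ‖B‖ = √172 = 13.1149
cos = 85/(√63·√172) = 85/√10836 = 0.8166

0.8166


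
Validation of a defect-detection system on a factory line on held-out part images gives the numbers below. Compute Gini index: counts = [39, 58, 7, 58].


Probabilities: [39/162, 58/162, 7/162, 58/162] ≈ [0.2407, 0.358, 0.0432, 0.358]
Σpᵢ² = (1521 + 3364 + 49 + 3364)/162² = 8298/26244
Gini = 1 - Σpᵢ² = 1 - 8298/26244 = 0.6838

0.6838


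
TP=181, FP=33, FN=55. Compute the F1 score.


Precision = 181/214 = 0.8458
Recall = 181/236 = 0.7669
F1 = 2·P·R/(P+R) = 2·TP/(2·TP+FP+FN) = 362/(362+33+55) = 362/450 = 0.8044

0.8044


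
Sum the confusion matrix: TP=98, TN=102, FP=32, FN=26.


Total = TP + TN + FP + FN
= 98 + 102 + 32 + 26
= 258
(Predicted positive: 130, predicted negative: 128)

258


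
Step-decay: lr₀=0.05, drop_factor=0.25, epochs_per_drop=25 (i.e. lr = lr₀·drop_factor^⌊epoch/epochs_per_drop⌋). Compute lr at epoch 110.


n_drops = ⌊110/25⌋ = 4
lr = 0.05·0.25^4 = 0.05·0.00390625 = 0.0001953125

0.0001953125


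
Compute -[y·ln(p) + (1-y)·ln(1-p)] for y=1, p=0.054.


BCE = -[y·ln(p) + (1-y)·ln(1-p)]
= -1·ln(0.054) - 0
= -ln(0.054) = 2.9188

2.9188


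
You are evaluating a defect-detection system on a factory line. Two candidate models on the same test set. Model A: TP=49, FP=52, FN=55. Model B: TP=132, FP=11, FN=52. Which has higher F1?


Model A: P=49/101=0.4851, R=49/104=0.4712, F1=2PR/(P+R)=2TP/(2TP+FP+FN)=98/205=0.478
Model B: P=132/143=0.9231, R=132/184=0.7174, F1=2PR/(P+R)=2TP/(2TP+FP+FN)=264/327=0.8073
0.478 < 0.8073 → Model B

Model B


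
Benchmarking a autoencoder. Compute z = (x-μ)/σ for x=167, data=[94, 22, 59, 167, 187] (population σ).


μ = 105.8, σ = 62.7548
z = (167 - 105.8)/62.7548 = 0.9752

0.9752


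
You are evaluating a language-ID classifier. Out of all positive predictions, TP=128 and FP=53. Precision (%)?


Precision = TP/(TP+FP)
= 128/(128+53)
= 128/181 = 70.72%

70.72%


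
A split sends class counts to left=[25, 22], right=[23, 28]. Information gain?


Parent = [48, 50], H_parent = 0.9997
H_left = 0.9971 (n=47), H_right = 0.9931 (n=51)
H_children = (47/98)·0.9971 + (51/98)·0.9931 = 0.995
IG = 0.9997 - 0.995 = 0.0047

0.0047


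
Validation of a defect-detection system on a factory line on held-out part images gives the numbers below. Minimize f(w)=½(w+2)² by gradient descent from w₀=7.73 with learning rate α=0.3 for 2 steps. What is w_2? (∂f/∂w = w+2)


step 1: grad = 7.73+2 = 9.73; w = 7.73 - 0.3·(9.73) = 4.811
step 2: grad = 4.811+2 = 6.811; w = 4.811 - 0.3·(6.811) = 2.7677

2.7677


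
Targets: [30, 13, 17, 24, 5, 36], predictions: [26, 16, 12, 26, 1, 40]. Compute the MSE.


Squared errors: (30-26)²=16, (13-16)²=9, (17-12)²=25, (24-26)²=4, (5-1)²=16, (36-40)²=16
Sum = 86
MSE = 86/6 = 43/3

43/3


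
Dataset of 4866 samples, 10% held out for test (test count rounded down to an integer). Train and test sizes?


Test = ⌊4866·10/100⌋ = 486
Train = 4866 - 486 = 4380

Train: 4380, Test: 486


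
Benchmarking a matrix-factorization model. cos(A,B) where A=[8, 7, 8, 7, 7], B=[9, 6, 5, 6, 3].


A·B = 8·9 + 7·6 + 8·5 + 7·6 + 7·3 = 217
‖A‖ = √275 = 16.5831, ‖B‖ = √187 = 13.6748
cos = 217/(√275·√187) = 217/√51425 = 0.9569

0.9569


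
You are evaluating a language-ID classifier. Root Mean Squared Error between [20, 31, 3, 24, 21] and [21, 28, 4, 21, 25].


MSE = 36/5 = 7.2
RMSE = √(36/5) = 2.6833

2.6833


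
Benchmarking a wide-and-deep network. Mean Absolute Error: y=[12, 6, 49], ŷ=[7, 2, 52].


Absolute errors: |12-7|=5, |6-2|=4, |49-52|=3
Sum = 12
MAE = 12/3 = 4

4


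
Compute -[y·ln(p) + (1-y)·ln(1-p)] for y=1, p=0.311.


BCE = -[y·ln(p) + (1-y)·ln(1-p)]
= -1·ln(0.311) - 0
= -ln(0.311) = 1.168

1.168


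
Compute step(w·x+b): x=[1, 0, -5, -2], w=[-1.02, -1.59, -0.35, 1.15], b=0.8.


z = (1)·(-1.02) + (0)·(-1.59) + (-5)·(-0.35) + (-2)·(1.15) + 0.8
  = -0.77
step(z) = 0 (z<0)

0


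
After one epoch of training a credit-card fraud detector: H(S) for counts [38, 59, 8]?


Probabilities: [38/105, 59/105, 8/105] ≈ [0.3619, 0.5619, 0.0762]
H = -((38/105)·log₂(38/105) + (59/105)·log₂(59/105) + (8/105)·log₂(8/105))
  = 1.2809 bits

1.2809 bits


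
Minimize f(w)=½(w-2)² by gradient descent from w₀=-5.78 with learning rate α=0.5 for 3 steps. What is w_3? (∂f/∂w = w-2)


step 1: grad = -5.78-2 = -7.78; w = -5.78 - 0.5·(-7.78) = -1.89
step 2: grad = -1.89-2 = -3.89; w = -1.89 - 0.5·(-3.89) = 0.055
step 3: grad = 0.055-2 = -1.945; w = 0.055 - 0.5·(-1.945) = 1.0275

1.0275


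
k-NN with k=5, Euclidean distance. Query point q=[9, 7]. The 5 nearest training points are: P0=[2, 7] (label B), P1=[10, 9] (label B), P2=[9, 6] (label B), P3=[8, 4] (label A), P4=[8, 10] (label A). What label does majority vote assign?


d(q,P0) = 7.0  (label B)
d(q,P1) = 2.2361  (label B)
d(q,P2) = 1.0  (label B)
d(q,P3) = 3.1623  (label A)
d(q,P4) = 3.1623  (label A)
Votes: A=2, B=3
Majority → B

B


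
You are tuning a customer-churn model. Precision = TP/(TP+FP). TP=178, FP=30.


Precision = TP/(TP+FP)
= 178/(178+30)
= 178/208 = 85.58%

85.58%


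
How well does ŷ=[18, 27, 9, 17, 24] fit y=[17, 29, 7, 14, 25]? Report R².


ȳ = 18.4
SS_res = Σ(y-ŷ)² = 19
SS_tot = Σ(y-ȳ)² = 307.2
R² = 1 - SS_res/SS_tot = 1 - 0.0618 = 0.9382

0.9382


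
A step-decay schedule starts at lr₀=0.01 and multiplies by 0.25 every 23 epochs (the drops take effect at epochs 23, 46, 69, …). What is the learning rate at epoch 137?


n_drops = ⌊137/23⌋ = 5
lr = 0.01·0.25^5 = 0.01·0.0009765625 = 0.000009765625

0.000009765625


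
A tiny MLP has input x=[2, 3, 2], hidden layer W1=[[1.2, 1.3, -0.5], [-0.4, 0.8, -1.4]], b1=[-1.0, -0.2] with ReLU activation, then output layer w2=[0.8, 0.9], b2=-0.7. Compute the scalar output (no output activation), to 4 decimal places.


z1[0] = (1.2)·(2) + (1.3)·(3) + (-0.5)·(2) - 1.0 = 4.3
z1[1] = (-0.4)·(2) + (0.8)·(3) + (-1.4)·(2) - 0.2 = -1.4
h = ReLU(z1) = [4.3, 0.0]
output = (0.8)·(4.3) + (0.9)·(0.0) - 0.7 = 2.74

2.74


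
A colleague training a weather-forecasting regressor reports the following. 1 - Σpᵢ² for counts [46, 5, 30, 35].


Probabilities: [46/116, 5/116, 30/116, 35/116] ≈ [0.3966, 0.0431, 0.2586, 0.3017]
Σpᵢ² = (2116 + 25 + 900 + 1225)/116² = 4266/13456
Gini = 1 - Σpᵢ² = 1 - 4266/13456 = 0.683

0.683


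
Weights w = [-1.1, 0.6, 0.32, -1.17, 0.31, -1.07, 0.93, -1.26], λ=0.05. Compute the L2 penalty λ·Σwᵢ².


‖w‖₂² = (-1.1)² + (0.6)² + (0.32)² + (-1.17)² + (0.31)² + (-1.07)² + (0.93)² + (-1.26)²
     = 1.21 + 0.36 + 0.1024 + 1.3689 + 0.0961 + 1.1449 + 0.8649 + 1.5876
     = 6.7348
λ·‖w‖₂² = 0.05·6.7348 = 0.33674

0.33674


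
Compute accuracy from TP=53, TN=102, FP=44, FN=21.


Accuracy = (TP+TN)/(TP+TN+FP+FN)
= (53+102)/(220)
= 155/220 = 70.45%

70.45%


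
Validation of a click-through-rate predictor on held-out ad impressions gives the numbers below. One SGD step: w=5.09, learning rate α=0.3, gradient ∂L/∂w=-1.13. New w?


w_new = w - α·∇
= 5.09 - 0.3·-1.13
= 5.09 + 0.339
= 5.429

5.429


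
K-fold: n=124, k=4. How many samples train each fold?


Fold size = 124/4 = 31
Training per fold = 124 - 31 = 93

93


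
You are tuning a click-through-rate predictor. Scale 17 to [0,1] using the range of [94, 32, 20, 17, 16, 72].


min=16, max=94
(17-16)/(94-16) = 1/78 = 0.0128

0.0128


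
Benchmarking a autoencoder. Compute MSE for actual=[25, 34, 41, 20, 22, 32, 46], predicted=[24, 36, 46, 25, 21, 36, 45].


Squared errors: (25-24)²=1, (34-36)²=4, (41-46)²=25, (20-25)²=25, (22-21)²=1, (32-36)²=16, (46-45)²=1
Sum = 73
MSE = 73/7 = 73/7

73/7


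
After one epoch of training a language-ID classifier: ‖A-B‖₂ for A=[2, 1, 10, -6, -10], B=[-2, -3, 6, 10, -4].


d = √((2+ 2)² + (1+ 3)² + (10-6)² + (-6-10)² + (-10+ 4)²)
  = √(16 + 16 + 16 + 256 + 36)
  = √340 = 18.4391

18.4391


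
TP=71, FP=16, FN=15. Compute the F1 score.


Precision = 71/87 = 0.8161
Recall = 71/86 = 0.8256
F1 = 2·P·R/(P+R) = 2·TP/(2·TP+FP+FN) = 142/(142+16+15) = 142/173 = 0.8208

0.8208


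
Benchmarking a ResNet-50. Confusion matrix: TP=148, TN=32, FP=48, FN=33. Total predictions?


Total = TP + TN + FP + FN
= 148 + 32 + 48 + 33
= 261
(Predicted positive: 196, predicted negative: 65)

261


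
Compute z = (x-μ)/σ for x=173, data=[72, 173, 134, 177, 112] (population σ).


μ = 133.6, σ = 39.2357
z = (173 - 133.6)/39.2357 = 1.0042

1.0042


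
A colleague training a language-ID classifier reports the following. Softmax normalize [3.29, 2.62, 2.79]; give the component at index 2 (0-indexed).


Exponentials: e^3.29=26.8429, e^2.62=13.7357, e^2.79=16.281
Sum = 56.8596
Softmax = [0.4721, 0.2416, 0.2863]
p[2] = 16.281/56.8596 = 0.2863

0.2863


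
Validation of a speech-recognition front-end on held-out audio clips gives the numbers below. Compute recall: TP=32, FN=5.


Recall = TP/(TP+FN)
= 32/(32+5)
= 32/37 = 86.49%

86.49%


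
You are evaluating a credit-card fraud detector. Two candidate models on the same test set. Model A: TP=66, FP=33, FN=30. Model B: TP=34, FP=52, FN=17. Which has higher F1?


Model A: P=66/99=0.6667, R=66/96=0.6875, F1=2PR/(P+R)=2TP/(2TP+FP+FN)=132/195=0.6769
Model B: P=34/86=0.3953, R=34/51=0.6667, F1=2PR/(P+R)=2TP/(2TP+FP+FN)=68/137=0.4964
0.6769 > 0.4964 → Model A

Model A


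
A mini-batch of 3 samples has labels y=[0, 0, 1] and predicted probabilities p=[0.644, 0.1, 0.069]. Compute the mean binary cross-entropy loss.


L[0] = -ln(1-0.644) = -ln(0.356) = 1.0328
L[1] = -ln(1-0.1) = -ln(0.9) = 0.1054
L[2] = -ln(0.069) = 2.6736
mean = (1.0328 + 0.1054 + 2.6736)/3 = 1.2706

1.2706


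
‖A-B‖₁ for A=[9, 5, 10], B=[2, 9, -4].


d = |9-2| + |5-9| + |10+ 4|
  = 7 + 4 + 14
  = 25

25


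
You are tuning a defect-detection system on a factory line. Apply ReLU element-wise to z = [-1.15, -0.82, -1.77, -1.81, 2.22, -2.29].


ReLU(-1.15) = max(0, -1.15) = 0.0
ReLU(-0.82) = max(0, -0.82) = 0.0
ReLU(-1.77) = max(0, -1.77) = 0.0
ReLU(-1.81) = max(0, -1.81) = 0.0
ReLU(2.22) = max(0, 2.22) = 2.22
ReLU(-2.29) = max(0, -2.29) = 0.0
result = [0.0, 0.0, 0.0, 0.0, 2.22, 0.0]

[0.0, 0.0, 0.0, 0.0, 2.22, 0.0]


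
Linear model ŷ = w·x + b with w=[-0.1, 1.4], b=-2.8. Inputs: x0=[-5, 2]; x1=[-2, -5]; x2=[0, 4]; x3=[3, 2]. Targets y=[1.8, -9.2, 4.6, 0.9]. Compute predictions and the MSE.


ŷ0 = (-0.1)·(-5) + (1.4)·(2) - 2.8 = 0.5
ŷ1 = (-0.1)·(-2) + (1.4)·(-5) - 2.8 = -9.6
ŷ2 = (-0.1)·(0) + (1.4)·(4) - 2.8 = 2.8
ŷ3 = (-0.1)·(3) + (1.4)·(2) - 2.8 = -0.3
errors² = [1.69, 0.16, 3.24, 1.44]
MSE = 6.5300/4 = 1.6325

1.6325


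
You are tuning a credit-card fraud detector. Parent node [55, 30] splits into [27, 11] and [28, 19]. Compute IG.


Parent = [55, 30], H_parent = 0.9367
H_left = 0.868 (n=38), H_right = 0.9734 (n=47)
H_children = (38/85)·0.868 + (47/85)·0.9734 = 0.9263
IG = 0.9367 - 0.9263 = 0.0104

0.0104


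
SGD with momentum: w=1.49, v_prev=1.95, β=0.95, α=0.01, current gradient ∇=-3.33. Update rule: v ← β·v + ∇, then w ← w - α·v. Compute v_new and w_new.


v_new = 0.95·1.95 - 3.33 = 1.8525 - 3.33 = -1.4775
w_new = 1.49 - 0.01·-1.4775 = 1.49 + 0.014775 = 1.504775

v_new=-1.4775, w_new=1.504775
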